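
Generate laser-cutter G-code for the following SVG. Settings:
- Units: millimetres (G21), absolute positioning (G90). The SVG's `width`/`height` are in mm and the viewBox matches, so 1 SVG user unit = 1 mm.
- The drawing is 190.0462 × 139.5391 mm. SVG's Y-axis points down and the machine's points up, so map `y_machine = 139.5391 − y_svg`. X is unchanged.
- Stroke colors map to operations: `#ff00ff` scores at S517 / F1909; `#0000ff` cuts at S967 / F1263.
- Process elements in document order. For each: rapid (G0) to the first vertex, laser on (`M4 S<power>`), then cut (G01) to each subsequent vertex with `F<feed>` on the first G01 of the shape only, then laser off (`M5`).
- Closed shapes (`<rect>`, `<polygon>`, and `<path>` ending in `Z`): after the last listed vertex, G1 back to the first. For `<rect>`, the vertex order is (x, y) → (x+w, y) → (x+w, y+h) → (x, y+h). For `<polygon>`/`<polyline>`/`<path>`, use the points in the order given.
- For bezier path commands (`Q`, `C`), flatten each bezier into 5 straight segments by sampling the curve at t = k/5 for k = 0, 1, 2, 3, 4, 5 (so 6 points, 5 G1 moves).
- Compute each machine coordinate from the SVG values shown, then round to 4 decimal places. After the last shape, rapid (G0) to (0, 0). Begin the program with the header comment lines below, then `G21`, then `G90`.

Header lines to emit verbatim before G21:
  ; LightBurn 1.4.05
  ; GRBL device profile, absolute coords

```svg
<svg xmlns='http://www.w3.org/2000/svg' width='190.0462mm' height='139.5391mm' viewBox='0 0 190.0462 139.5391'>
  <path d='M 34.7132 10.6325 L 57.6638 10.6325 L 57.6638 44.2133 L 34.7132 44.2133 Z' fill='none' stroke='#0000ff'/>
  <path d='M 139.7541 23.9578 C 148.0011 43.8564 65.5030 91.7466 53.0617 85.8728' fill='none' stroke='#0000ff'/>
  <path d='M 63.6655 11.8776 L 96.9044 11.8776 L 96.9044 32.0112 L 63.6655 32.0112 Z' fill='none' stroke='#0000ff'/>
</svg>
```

1 u = 1 mm; y_m = 139.5391 − y.

[1] `<path>` rectangle, #0000ff→cut S967 F1263: (34.7132,128.9066) → (57.6638,128.9066) → (57.6638,95.3258) → (34.7132,95.3258) → (34.7132,128.9066) (closed)

[2] `<path>` cubic bezier, #0000ff→cut S967 F1263: (139.7541,115.5813) → (135.0993,100.9372) → (116.3842,83.4994) → (91.3272,67.1921) → (67.6469,55.9397) → (53.0617,53.6663)

[3] `<path>` rectangle, #0000ff→cut S967 F1263: (63.6655,127.6615) → (96.9044,127.6615) → (96.9044,107.5279) → (63.6655,107.5279) → (63.6655,127.6615) (closed)

; LightBurn 1.4.05
; GRBL device profile, absolute coords
G21
G90
G0 X34.7132 Y128.9066
M4 S967
G01 X57.6638 Y128.9066 F1263
G01 X57.6638 Y95.3258
G01 X34.7132 Y95.3258
G01 X34.7132 Y128.9066
M5
G0 X139.7541 Y115.5813
M4 S967
G01 X135.0993 Y100.9372 F1263
G01 X116.3842 Y83.4994
G01 X91.3272 Y67.1921
G01 X67.6469 Y55.9397
G01 X53.0617 Y53.6663
M5
G0 X63.6655 Y127.6615
M4 S967
G01 X96.9044 Y127.6615 F1263
G01 X96.9044 Y107.5279
G01 X63.6655 Y107.5279
G01 X63.6655 Y127.6615
M5
G0 X0.0000 Y0.0000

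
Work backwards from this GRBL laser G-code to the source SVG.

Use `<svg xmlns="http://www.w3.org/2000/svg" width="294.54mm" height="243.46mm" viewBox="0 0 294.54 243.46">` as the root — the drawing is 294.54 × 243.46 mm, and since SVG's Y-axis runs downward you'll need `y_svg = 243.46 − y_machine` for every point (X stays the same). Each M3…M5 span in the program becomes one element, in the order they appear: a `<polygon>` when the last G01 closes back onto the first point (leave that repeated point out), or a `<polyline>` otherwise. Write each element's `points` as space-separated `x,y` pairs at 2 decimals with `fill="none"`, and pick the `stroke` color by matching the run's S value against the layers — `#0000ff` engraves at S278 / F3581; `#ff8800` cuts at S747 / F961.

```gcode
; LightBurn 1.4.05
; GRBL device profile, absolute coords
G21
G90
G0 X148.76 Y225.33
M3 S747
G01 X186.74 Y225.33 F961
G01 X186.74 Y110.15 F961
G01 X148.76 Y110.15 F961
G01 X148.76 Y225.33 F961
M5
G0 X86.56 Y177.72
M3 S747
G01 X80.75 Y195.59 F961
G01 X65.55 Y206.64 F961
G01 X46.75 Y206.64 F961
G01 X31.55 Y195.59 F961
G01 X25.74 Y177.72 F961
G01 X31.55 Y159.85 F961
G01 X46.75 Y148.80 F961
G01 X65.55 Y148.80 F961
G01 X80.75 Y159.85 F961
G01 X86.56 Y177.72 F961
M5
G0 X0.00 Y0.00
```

Machine Y-up, SVG Y-down with viewBox height 243.46, so y_svg = 243.46 − y_machine; X carries over. Every run uses S747, so all elements get stroke `#ff8800` (cut).

Run 1: The run returns to its start, so emit a `<polygon>` with points (Y-flipped): 148.76,18.13 186.74,18.13 186.74,133.31 148.76,133.31.

Run 2: The run returns to its start, so emit a `<polygon>` with points (Y-flipped): 86.56,65.74 80.75,47.87 65.55,36.82 46.75,36.82 31.55,47.87 25.74,65.74 31.55,83.61 46.75,94.66 65.55,94.66 80.75,83.61.

<svg xmlns="http://www.w3.org/2000/svg" width="294.54mm" height="243.46mm" viewBox="0 0 294.54 243.46">
  <polygon points="148.76,18.13 186.74,18.13 186.74,133.31 148.76,133.31" fill="none" stroke="#ff8800"/>
  <polygon points="86.56,65.74 80.75,47.87 65.55,36.82 46.75,36.82 31.55,47.87 25.74,65.74 31.55,83.61 46.75,94.66 65.55,94.66 80.75,83.61" fill="none" stroke="#ff8800"/>
</svg>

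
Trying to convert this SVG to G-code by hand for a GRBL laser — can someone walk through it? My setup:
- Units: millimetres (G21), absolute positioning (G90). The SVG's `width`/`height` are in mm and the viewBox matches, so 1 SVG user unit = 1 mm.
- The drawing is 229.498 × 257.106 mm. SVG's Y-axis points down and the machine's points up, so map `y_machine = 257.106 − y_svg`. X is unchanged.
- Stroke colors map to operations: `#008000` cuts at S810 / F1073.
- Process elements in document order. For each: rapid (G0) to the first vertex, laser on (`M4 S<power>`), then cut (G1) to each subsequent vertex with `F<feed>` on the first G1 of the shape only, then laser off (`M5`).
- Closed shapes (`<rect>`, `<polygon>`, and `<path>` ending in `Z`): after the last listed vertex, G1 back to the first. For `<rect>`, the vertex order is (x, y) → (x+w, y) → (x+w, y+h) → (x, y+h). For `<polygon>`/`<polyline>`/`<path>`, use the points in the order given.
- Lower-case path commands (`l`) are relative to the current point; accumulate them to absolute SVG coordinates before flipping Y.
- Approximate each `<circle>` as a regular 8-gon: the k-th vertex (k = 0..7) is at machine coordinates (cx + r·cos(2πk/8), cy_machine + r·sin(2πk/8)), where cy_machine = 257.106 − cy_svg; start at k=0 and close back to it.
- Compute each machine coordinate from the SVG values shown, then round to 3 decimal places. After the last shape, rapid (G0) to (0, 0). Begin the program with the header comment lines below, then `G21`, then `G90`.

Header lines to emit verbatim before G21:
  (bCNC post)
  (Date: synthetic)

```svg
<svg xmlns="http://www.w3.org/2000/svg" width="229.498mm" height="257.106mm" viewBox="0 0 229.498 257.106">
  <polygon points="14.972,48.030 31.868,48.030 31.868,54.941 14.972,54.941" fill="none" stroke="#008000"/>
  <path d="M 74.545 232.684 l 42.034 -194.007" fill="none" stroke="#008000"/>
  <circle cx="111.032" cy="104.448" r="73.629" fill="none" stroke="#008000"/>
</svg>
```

(bCNC post)
(Date: synthetic)
G21
G90
G0 X14.972 Y209.076
M4 S810
G1 X31.868 Y209.076 F1073
G1 X31.868 Y202.165
G1 X14.972 Y202.165
G1 X14.972 Y209.076
M5
G0 X74.545 Y24.422
M4 S810
G1 X116.579 Y218.429 F1073
M5
G0 X184.661 Y152.658
M4 S810
G1 X163.096 Y204.722 F1073
G1 X111.032 Y226.287
G1 X58.968 Y204.722
G1 X37.403 Y152.658
G1 X58.968 Y100.594
G1 X111.032 Y79.029
G1 X163.096 Y100.594
G1 X184.661 Y152.658
M5
G0 X0.000 Y0.000

1 u = 1 mm; y_m = 257.106 − y.

[1] `<polygon>` rectangle, #008000→cut S810 F1073: (14.972,209.076) → (31.868,209.076) → (31.868,202.165) → (14.972,202.165) → (14.972,209.076) (closed)

[2] `<path>` line segment, #008000→cut S810 F1073: (74.545,24.422) → (116.579,218.429)

[3] `<circle>` circle, #008000→cut S810 F1073: (184.661,152.658) → (163.096,204.722) → (111.032,226.287) → (58.968,204.722) → (37.403,152.658) → (58.968,100.594) → (111.032,79.029) → (163.096,100.594) → (184.661,152.658) (closed)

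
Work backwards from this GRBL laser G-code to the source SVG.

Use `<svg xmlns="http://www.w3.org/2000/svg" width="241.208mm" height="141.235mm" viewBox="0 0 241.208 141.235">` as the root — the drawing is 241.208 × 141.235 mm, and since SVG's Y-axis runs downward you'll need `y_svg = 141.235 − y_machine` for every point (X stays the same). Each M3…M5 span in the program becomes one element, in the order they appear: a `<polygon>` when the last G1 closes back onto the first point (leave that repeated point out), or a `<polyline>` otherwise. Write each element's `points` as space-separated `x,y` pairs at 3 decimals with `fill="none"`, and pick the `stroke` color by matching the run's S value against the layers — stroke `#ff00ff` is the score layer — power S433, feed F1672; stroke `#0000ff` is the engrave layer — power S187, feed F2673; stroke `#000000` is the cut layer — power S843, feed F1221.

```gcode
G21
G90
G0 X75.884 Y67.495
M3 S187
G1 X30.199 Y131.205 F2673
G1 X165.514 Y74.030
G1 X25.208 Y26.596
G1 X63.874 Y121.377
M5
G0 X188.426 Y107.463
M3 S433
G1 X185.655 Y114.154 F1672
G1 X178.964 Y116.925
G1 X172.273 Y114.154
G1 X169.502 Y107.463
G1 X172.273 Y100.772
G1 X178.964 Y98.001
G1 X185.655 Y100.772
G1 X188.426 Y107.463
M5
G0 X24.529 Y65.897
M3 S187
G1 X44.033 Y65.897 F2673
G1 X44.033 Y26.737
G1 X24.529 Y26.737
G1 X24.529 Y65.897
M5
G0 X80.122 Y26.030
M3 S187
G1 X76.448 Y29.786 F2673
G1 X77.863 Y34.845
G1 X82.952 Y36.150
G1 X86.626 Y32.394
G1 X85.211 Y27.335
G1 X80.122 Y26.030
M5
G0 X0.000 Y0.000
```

<svg xmlns="http://www.w3.org/2000/svg" width="241.208mm" height="141.235mm" viewBox="0 0 241.208 141.235">
  <polyline points="75.884,73.740 30.199,10.030 165.514,67.205 25.208,114.639 63.874,19.858" fill="none" stroke="#0000ff"/>
  <polygon points="188.426,33.772 185.655,27.081 178.964,24.310 172.273,27.081 169.502,33.772 172.273,40.463 178.964,43.234 185.655,40.463" fill="none" stroke="#ff00ff"/>
  <polygon points="24.529,75.338 44.033,75.338 44.033,114.498 24.529,114.498" fill="none" stroke="#0000ff"/>
  <polygon points="80.122,115.205 76.448,111.449 77.863,106.390 82.952,105.085 86.626,108.841 85.211,113.900" fill="none" stroke="#0000ff"/>
</svg>

y_svg = 141.235 − y_m.

[1] S187→`#0000ff` (engrave); open run; points: 75.884,73.740 30.199,10.030 165.514,67.205 25.208,114.639 63.874,19.858

[2] S433→`#ff00ff` (score); closed run; points: 188.426,33.772 185.655,27.081 178.964,24.310 172.273,27.081 169.502,33.772 172.273,40.463 178.964,43.234 185.655,40.463

[3] S187→`#0000ff` (engrave); closed run; points: 24.529,75.338 44.033,75.338 44.033,114.498 24.529,114.498

[4] S187→`#0000ff` (engrave); closed run; points: 80.122,115.205 76.448,111.449 77.863,106.390 82.952,105.085 86.626,108.841 85.211,113.900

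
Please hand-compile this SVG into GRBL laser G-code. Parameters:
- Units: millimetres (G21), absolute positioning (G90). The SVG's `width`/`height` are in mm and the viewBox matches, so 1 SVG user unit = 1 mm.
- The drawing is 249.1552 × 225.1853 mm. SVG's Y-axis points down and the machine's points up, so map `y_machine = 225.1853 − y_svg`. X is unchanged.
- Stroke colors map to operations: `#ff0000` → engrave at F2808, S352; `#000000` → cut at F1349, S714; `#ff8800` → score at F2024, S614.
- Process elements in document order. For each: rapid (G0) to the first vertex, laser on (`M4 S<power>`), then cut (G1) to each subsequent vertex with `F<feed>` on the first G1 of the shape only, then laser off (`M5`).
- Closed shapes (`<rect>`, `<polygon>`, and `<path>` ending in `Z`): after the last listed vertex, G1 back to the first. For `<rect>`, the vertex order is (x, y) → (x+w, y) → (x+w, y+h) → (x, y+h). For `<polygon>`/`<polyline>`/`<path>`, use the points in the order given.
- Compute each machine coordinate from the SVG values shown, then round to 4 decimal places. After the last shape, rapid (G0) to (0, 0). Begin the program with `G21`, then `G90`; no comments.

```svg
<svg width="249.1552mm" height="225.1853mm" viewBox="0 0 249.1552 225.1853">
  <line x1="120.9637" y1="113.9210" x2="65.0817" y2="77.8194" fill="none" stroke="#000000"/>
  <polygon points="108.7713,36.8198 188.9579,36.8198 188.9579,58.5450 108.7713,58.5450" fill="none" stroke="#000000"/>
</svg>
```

G21
G90
G0 X120.9637 Y111.2643
M4 S714
G1 X65.0817 Y147.3659 F1349
M5
G0 X108.7713 Y188.3655
M4 S714
G1 X188.9579 Y188.3655 F1349
G1 X188.9579 Y166.6403
G1 X108.7713 Y166.6403
G1 X108.7713 Y188.3655
M5
G0 X0.0000 Y0.0000

viewBox `0 0 249.1552 225.1853` with mm width/height → 1 unit = 1 mm. Flip: y_m = 225.1853 − y_svg.

**Shape 1** — `<line>` line segment, stroke `#000000` → cut (S714, F1349). Machine vertices: (120.9637,111.2643) → (65.0817,147.3659). Open path.

**Shape 2** — `<polygon>` rectangle, stroke `#000000` → cut (S714, F1349). Machine vertices: (108.7713,188.3655) → (188.9579,188.3655) → (188.9579,166.6403) → (108.7713,166.6403) → (108.7713,188.3655). Closed: final G1 returns to the first vertex.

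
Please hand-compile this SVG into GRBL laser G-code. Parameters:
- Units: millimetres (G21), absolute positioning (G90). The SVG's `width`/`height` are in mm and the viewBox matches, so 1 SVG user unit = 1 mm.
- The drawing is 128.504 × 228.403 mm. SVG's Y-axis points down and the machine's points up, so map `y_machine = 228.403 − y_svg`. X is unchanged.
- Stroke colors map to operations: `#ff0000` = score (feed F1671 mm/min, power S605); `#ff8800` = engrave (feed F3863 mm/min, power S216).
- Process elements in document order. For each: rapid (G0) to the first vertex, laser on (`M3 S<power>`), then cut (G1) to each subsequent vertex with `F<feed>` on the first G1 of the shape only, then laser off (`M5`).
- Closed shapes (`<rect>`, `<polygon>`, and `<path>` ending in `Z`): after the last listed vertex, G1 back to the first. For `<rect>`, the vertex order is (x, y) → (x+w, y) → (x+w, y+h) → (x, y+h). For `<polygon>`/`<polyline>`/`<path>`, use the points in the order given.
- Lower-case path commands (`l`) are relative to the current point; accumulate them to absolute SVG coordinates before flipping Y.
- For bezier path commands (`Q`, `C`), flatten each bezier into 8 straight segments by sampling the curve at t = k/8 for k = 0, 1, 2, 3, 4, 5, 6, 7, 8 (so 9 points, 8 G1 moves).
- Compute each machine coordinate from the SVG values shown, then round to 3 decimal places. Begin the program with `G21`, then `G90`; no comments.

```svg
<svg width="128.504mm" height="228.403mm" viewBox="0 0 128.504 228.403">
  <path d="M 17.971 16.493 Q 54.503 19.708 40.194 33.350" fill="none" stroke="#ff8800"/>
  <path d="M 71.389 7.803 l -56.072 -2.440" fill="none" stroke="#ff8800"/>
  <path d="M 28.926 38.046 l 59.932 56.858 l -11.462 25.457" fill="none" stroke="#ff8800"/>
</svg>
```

G21
G90
G0 X17.971 Y211.910
M3 S216
G1 X26.310 Y210.943 F3863
G1 X33.059 Y209.651
G1 X38.220 Y208.032
G1 X41.793 Y206.088
G1 X43.776 Y203.818
G1 X44.171 Y201.222
G1 X42.977 Y198.301
G1 X40.194 Y195.053
M5
G0 X71.389 Y220.600
M3 S216
G1 X15.317 Y223.040 F3863
M5
G0 X28.926 Y190.357
M3 S216
G1 X88.858 Y133.499 F3863
G1 X77.396 Y108.042
M5

viewBox `0 0 128.504 228.403` with mm width/height → 1 unit = 1 mm. Flip: y_m = 228.403 − y_svg.

**Shape 1** — `<path>` quadratic bezier, stroke `#ff8800` → engrave (S216, F3863). Control points (SVG): P0=(17.971,16.493), P1=(54.503,19.708), P2=(40.194,33.350); sampled at t=k/8. Machine vertices: (17.971,211.910) → (26.310,210.943) → (33.059,209.651) → (38.220,208.032) → (41.793,206.088) → (43.776,203.818) → (44.171,201.222) → (42.977,198.301) → (40.194,195.053). Open path.

**Shape 2** — `<path>` line segment, stroke `#ff8800` → engrave (S216, F3863). Machine vertices: (71.389,220.600) → (15.317,223.040). Open path.

**Shape 3** — `<path>` open polyline, stroke `#ff8800` → engrave (S216, F3863). Machine vertices: (28.926,190.357) → (88.858,133.499) → (77.396,108.042). Open path.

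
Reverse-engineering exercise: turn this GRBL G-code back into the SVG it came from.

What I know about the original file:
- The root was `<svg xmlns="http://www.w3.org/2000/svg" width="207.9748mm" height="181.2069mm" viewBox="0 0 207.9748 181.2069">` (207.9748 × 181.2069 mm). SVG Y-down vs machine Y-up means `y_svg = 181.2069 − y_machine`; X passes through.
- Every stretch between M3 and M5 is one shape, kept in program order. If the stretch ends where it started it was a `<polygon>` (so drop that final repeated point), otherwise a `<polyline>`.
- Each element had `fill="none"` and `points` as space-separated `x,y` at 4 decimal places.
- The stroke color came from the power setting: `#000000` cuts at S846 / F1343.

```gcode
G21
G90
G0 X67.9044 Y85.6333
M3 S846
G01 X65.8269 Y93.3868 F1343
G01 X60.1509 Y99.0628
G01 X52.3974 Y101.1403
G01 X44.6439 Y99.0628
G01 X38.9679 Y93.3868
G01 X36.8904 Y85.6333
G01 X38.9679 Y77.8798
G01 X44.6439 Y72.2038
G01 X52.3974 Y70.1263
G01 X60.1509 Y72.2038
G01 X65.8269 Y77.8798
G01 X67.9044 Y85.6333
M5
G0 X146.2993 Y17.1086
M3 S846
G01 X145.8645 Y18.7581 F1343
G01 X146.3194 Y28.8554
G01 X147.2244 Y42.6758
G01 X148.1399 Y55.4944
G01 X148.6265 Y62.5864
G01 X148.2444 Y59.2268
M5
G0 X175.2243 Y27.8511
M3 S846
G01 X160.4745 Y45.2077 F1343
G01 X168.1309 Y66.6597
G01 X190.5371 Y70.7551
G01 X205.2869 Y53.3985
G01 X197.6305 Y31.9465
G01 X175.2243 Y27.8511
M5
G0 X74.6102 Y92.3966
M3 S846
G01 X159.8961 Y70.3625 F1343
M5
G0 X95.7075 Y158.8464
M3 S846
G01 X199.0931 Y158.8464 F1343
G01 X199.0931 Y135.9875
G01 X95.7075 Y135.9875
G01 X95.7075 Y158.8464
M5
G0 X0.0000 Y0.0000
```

<svg xmlns="http://www.w3.org/2000/svg" width="207.9748mm" height="181.2069mm" viewBox="0 0 207.9748 181.2069">
  <polygon points="67.9044,95.5736 65.8269,87.8201 60.1509,82.1441 52.3974,80.0666 44.6439,82.1441 38.9679,87.8201 36.8904,95.5736 38.9679,103.3271 44.6439,109.0031 52.3974,111.0806 60.1509,109.0031 65.8269,103.3271" fill="none" stroke="#000000"/>
  <polyline points="146.2993,164.0983 145.8645,162.4488 146.3194,152.3515 147.2244,138.5311 148.1399,125.7125 148.6265,118.6205 148.2444,121.9801" fill="none" stroke="#000000"/>
  <polygon points="175.2243,153.3558 160.4745,135.9992 168.1309,114.5472 190.5371,110.4518 205.2869,127.8084 197.6305,149.2604" fill="none" stroke="#000000"/>
  <polyline points="74.6102,88.8103 159.8961,110.8444" fill="none" stroke="#000000"/>
  <polygon points="95.7075,22.3605 199.0931,22.3605 199.0931,45.2194 95.7075,45.2194" fill="none" stroke="#000000"/>
</svg>

Machine Y-up, SVG Y-down with viewBox height 181.2069, so y_svg = 181.2069 − y_machine; X carries over. Every run uses S846, so all elements get stroke `#000000` (cut).

Run 1: The run returns to its start, so emit a `<polygon>` with points (Y-flipped): 67.9044,95.5736 65.8269,87.8201 60.1509,82.1441 52.3974,80.0666 44.6439,82.1441 38.9679,87.8201 36.8904,95.5736 38.9679,103.3271 44.6439,109.0031 52.3974,111.0806 60.1509,109.0031 65.8269,103.3271.

Run 2: The run is open, so emit a `<polyline>` with points (Y-flipped): 146.2993,164.0983 145.8645,162.4488 146.3194,152.3515 147.2244,138.5311 148.1399,125.7125 148.6265,118.6205 148.2444,121.9801.

Run 3: The run returns to its start, so emit a `<polygon>` with points (Y-flipped): 175.2243,153.3558 160.4745,135.9992 168.1309,114.5472 190.5371,110.4518 205.2869,127.8084 197.6305,149.2604.

Run 4: The run is open, so emit a `<polyline>` with points (Y-flipped): 74.6102,88.8103 159.8961,110.8444.

Run 5: The run returns to its start, so emit a `<polygon>` with points (Y-flipped): 95.7075,22.3605 199.0931,22.3605 199.0931,45.2194 95.7075,45.2194.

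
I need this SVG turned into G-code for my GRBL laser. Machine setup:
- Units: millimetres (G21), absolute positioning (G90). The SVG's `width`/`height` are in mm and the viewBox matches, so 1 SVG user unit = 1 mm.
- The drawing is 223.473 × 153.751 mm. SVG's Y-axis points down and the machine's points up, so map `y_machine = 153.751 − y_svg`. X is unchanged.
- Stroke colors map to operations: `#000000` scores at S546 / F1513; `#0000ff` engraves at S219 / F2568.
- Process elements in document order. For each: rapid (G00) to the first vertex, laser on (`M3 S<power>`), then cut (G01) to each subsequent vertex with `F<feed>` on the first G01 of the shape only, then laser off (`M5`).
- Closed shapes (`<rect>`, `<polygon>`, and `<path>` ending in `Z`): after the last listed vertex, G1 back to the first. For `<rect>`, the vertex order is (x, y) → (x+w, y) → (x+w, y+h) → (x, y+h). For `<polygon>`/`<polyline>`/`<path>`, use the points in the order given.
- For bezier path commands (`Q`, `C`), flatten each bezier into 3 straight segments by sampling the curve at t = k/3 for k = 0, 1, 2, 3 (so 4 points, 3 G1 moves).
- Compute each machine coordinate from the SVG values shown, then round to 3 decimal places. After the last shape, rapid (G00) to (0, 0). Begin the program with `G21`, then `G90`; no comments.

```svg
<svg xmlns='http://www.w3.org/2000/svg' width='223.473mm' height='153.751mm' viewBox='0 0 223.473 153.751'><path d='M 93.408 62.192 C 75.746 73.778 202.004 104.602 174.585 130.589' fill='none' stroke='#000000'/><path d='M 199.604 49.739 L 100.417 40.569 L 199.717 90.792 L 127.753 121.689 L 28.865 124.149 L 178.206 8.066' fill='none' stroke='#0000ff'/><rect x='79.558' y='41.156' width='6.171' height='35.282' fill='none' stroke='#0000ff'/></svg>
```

G21
G90
G00 X93.408 Y91.559
M3 S546
G01 X112.697 Y74.452 F1513
G01 X161.800 Y49.870
G01 X174.585 Y23.162
M5
G00 X199.604 Y104.012
M3 S219
G01 X100.417 Y113.182 F2568
G01 X199.717 Y62.959
G01 X127.753 Y32.062
G01 X28.865 Y29.602
G01 X178.206 Y145.685
M5
G00 X79.558 Y112.595
M3 S219
G01 X85.729 Y112.595 F2568
G01 X85.729 Y77.313
G01 X79.558 Y77.313
G01 X79.558 Y112.595
M5
G00 X0.000 Y0.000

1 u = 1 mm; y_m = 153.751 − y.

[1] `<path>` cubic bezier, #000000→score S546 F1513: (93.408,91.559) → (112.697,74.452) → (161.800,49.870) → (174.585,23.162)

[2] `<path>` open polyline, #0000ff→engrave S219 F2568: (199.604,104.012) → (100.417,113.182) → (199.717,62.959) → (127.753,32.062) → (28.865,29.602) → (178.206,145.685)

[3] `<rect>` rectangle, #0000ff→engrave S219 F2568: (79.558,112.595) → (85.729,112.595) → (85.729,77.313) → (79.558,77.313) → (79.558,112.595) (closed)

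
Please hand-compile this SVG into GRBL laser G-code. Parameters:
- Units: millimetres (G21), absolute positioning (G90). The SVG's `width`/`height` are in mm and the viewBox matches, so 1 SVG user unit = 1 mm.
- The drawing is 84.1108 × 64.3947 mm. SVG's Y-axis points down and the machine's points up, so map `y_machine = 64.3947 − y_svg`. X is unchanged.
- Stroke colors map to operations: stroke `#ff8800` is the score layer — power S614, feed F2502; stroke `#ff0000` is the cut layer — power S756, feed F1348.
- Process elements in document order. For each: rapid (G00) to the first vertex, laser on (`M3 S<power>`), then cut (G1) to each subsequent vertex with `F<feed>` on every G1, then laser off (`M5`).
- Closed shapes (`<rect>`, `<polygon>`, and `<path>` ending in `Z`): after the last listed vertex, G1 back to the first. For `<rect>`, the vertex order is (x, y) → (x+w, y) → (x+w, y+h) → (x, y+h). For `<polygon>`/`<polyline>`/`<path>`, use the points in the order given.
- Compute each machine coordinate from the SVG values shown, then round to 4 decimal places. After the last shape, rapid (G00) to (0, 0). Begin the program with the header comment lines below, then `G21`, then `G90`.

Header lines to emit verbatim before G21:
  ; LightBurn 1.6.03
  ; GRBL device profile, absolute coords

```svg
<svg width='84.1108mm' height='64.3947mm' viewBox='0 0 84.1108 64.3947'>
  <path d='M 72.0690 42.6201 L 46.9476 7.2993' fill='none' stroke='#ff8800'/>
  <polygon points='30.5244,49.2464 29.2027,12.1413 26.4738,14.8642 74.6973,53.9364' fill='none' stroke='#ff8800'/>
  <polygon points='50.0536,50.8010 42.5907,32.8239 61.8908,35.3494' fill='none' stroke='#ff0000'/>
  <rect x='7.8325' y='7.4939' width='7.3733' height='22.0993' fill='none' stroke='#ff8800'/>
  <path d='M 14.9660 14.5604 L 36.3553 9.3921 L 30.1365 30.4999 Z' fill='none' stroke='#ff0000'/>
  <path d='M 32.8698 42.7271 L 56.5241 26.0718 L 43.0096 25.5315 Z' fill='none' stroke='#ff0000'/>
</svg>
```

; LightBurn 1.6.03
; GRBL device profile, absolute coords
G21
G90
G00 X72.0690 Y21.7746
M3 S614
G1 X46.9476 Y57.0954 F2502
M5
G00 X30.5244 Y15.1483
M3 S614
G1 X29.2027 Y52.2534 F2502
G1 X26.4738 Y49.5305 F2502
G1 X74.6973 Y10.4583 F2502
G1 X30.5244 Y15.1483 F2502
M5
G00 X50.0536 Y13.5937
M3 S756
G1 X42.5907 Y31.5708 F1348
G1 X61.8908 Y29.0453 F1348
G1 X50.0536 Y13.5937 F1348
M5
G00 X7.8325 Y56.9008
M3 S614
G1 X15.2058 Y56.9008 F2502
G1 X15.2058 Y34.8015 F2502
G1 X7.8325 Y34.8015 F2502
G1 X7.8325 Y56.9008 F2502
M5
G00 X14.9660 Y49.8343
M3 S756
G1 X36.3553 Y55.0026 F1348
G1 X30.1365 Y33.8948 F1348
G1 X14.9660 Y49.8343 F1348
M5
G00 X32.8698 Y21.6676
M3 S756
G1 X56.5241 Y38.3229 F1348
G1 X43.0096 Y38.8632 F1348
G1 X32.8698 Y21.6676 F1348
M5
G00 X0.0000 Y0.0000

viewBox `0 0 84.1108 64.3947` with mm width/height → 1 unit = 1 mm. Flip: y_m = 64.3947 − y_svg.

**Shape 1** — `<path>` line segment, stroke `#ff8800` → score (S614, F2502). Machine vertices: (72.0690,21.7746) → (46.9476,57.0954). Open path.

**Shape 2** — `<polygon>` closed polygon, stroke `#ff8800` → score (S614, F2502). Machine vertices: (30.5244,15.1483) → (29.2027,52.2534) → (26.4738,49.5305) → (74.6973,10.4583) → (30.5244,15.1483). Closed: final G1 returns to the first vertex.

**Shape 3** — `<polygon>` regular polygon, stroke `#ff0000` → cut (S756, F1348). Machine vertices: (50.0536,13.5937) → (42.5907,31.5708) → (61.8908,29.0453) → (50.0536,13.5937). Closed: final G1 returns to the first vertex.

**Shape 4** — `<rect>` rectangle, stroke `#ff8800` → score (S614, F2502). Machine vertices: (7.8325,56.9008) → (15.2058,56.9008) → (15.2058,34.8015) → (7.8325,34.8015) → (7.8325,56.9008). Closed: final G1 returns to the first vertex.

**Shape 5** — `<path>` regular polygon, stroke `#ff0000` → cut (S756, F1348). Machine vertices: (14.9660,49.8343) → (36.3553,55.0026) → (30.1365,33.8948) → (14.9660,49.8343). Closed: final G1 returns to the first vertex.

**Shape 6** — `<path>` closed polygon, stroke `#ff0000` → cut (S756, F1348). Machine vertices: (32.8698,21.6676) → (56.5241,38.3229) → (43.0096,38.8632) → (32.8698,21.6676). Closed: final G1 returns to the first vertex.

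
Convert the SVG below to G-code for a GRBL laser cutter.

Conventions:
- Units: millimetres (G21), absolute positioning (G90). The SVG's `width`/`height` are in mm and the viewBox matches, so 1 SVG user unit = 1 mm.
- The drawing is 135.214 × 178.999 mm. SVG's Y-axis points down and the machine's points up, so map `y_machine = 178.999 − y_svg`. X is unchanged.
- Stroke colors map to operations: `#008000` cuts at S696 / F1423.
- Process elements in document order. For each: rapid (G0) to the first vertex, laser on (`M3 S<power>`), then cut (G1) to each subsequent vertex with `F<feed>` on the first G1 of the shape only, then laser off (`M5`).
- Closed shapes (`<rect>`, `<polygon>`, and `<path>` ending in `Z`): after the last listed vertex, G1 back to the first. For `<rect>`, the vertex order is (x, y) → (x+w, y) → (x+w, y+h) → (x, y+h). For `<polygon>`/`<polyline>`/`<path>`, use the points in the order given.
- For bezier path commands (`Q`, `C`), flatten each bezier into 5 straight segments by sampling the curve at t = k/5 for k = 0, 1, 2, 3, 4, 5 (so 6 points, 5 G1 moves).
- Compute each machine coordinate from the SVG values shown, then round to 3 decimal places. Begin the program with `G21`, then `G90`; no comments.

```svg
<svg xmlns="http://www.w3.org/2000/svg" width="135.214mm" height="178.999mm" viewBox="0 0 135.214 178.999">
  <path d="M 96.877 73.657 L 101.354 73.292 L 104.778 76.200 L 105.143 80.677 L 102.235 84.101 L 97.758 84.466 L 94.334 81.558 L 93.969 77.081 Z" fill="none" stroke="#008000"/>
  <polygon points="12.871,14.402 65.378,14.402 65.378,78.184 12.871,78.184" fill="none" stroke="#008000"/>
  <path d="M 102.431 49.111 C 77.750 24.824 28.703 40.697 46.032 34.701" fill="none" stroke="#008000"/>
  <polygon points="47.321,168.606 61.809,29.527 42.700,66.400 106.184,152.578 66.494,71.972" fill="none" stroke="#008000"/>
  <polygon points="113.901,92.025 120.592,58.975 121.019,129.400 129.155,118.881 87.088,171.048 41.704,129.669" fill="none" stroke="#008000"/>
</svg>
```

G21
G90
G0 X96.877 Y105.342
M3 S696
G1 X101.354 Y105.707 F1423
G1 X104.778 Y102.799
G1 X105.143 Y98.322
G1 X102.235 Y94.898
G1 X97.758 Y94.533
G1 X94.334 Y97.441
G1 X93.969 Y101.918
G1 X96.877 Y105.342
M5
G0 X12.871 Y164.597
M3 S696
G1 X65.378 Y164.597 F1423
G1 X65.378 Y100.815
G1 X12.871 Y100.815
G1 X12.871 Y164.597
M5
G0 X102.431 Y129.888
M3 S696
G1 X85.424 Y140.137 F1423
G1 X66.926 Y143.725
G1 X51.290 Y143.630
G1 X42.874 Y142.828
G1 X46.032 Y144.298
M5
G0 X47.321 Y10.393
M3 S696
G1 X61.809 Y149.472 F1423
G1 X42.700 Y112.599
G1 X106.184 Y26.421
G1 X66.494 Y107.027
G1 X47.321 Y10.393
M5
G0 X113.901 Y86.974
M3 S696
G1 X120.592 Y120.024 F1423
G1 X121.019 Y49.599
G1 X129.155 Y60.118
G1 X87.088 Y7.951
G1 X41.704 Y49.330
G1 X113.901 Y86.974
M5

viewBox `0 0 135.214 178.999` with mm width/height → 1 unit = 1 mm. Flip: y_m = 178.999 − y_svg.

**Shape 1** — `<path>` regular polygon, stroke `#008000` → cut (S696, F1423). Machine vertices: (96.877,105.342) → (101.354,105.707) → (104.778,102.799) → (105.143,98.322) → (102.235,94.898) → (97.758,94.533) → (94.334,97.441) → (93.969,101.918) → (96.877,105.342). Closed: final G1 returns to the first vertex.

**Shape 2** — `<polygon>` rectangle, stroke `#008000` → cut (S696, F1423). Machine vertices: (12.871,164.597) → (65.378,164.597) → (65.378,100.815) → (12.871,100.815) → (12.871,164.597). Closed: final G1 returns to the first vertex.

**Shape 3** — `<path>` cubic bezier, stroke `#008000` → cut (S696, F1423). Control points (SVG): P0=(102.431,49.111), P1=(77.750,24.824), P2=(28.703,40.697), P3=(46.032,34.701); sampled at t=k/5. Machine vertices: (102.431,129.888) → (85.424,140.137) → (66.926,143.725) → (51.290,143.630) → (42.874,142.828) → (46.032,144.298). Open path.

**Shape 4** — `<polygon>` closed polygon, stroke `#008000` → cut (S696, F1423). Machine vertices: (47.321,10.393) → (61.809,149.472) → (42.700,112.599) → (106.184,26.421) → (66.494,107.027) → (47.321,10.393). Closed: final G1 returns to the first vertex.

**Shape 5** — `<polygon>` closed polygon, stroke `#008000` → cut (S696, F1423). Machine vertices: (113.901,86.974) → (120.592,120.024) → (121.019,49.599) → (129.155,60.118) → (87.088,7.951) → (41.704,49.330) → (113.901,86.974). Closed: final G1 returns to the first vertex.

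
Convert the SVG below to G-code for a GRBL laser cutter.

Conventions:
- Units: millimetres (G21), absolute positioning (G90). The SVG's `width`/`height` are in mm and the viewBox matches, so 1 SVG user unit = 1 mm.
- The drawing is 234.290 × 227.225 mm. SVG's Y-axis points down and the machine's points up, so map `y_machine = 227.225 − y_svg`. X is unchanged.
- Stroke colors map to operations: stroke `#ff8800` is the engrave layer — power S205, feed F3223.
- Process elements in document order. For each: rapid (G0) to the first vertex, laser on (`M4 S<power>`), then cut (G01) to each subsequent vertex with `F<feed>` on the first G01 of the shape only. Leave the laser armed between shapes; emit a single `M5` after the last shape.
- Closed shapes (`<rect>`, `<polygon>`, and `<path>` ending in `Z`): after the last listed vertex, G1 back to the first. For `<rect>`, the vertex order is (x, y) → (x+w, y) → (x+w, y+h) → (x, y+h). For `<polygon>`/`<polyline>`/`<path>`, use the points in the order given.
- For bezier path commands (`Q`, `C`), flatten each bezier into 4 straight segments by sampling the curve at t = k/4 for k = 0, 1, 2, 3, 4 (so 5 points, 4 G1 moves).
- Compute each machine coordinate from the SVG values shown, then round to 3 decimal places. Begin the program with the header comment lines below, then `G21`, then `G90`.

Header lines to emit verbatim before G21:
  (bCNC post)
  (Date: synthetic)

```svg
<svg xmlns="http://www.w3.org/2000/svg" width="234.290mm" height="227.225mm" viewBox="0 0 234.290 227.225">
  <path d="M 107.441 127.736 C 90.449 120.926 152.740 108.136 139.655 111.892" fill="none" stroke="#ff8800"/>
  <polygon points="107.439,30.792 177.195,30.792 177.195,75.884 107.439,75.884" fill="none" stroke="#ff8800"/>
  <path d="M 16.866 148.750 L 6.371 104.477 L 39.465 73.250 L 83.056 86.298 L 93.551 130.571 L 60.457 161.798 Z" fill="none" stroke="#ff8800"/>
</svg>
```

viewBox `0 0 234.290 227.225` with mm width/height → 1 unit = 1 mm. Flip: y_m = 227.225 − y_svg.

**Shape 1** — `<path>` cubic bezier, stroke `#ff8800` → engrave (S205, F3223). Control points (SVG): P0=(107.441,127.736), P1=(90.449,120.926), P2=(152.740,108.136), P3=(139.655,111.892); sampled at t=k/4. Machine vertices: (107.441,99.489) → (107.146,105.366) → (122.083,111.373) → (137.752,115.400) → (139.655,115.333). Open path.

**Shape 2** — `<polygon>` rectangle, stroke `#ff8800` → engrave (S205, F3223). Machine vertices: (107.439,196.433) → (177.195,196.433) → (177.195,151.341) → (107.439,151.341) → (107.439,196.433). Closed: final G1 returns to the first vertex.

**Shape 3** — `<path>` regular polygon, stroke `#ff8800` → engrave (S205, F3223). Machine vertices: (16.866,78.475) → (6.371,122.748) → (39.465,153.975) → (83.056,140.927) → (93.551,96.654) → (60.457,65.427) → (16.866,78.475). Closed: final G1 returns to the first vertex.

(bCNC post)
(Date: synthetic)
G21
G90
G0 X107.441 Y99.489
M4 S205
G01 X107.146 Y105.366 F3223
G01 X122.083 Y111.373
G01 X137.752 Y115.400
G01 X139.655 Y115.333
G0 X107.439 Y196.433
M4 S205
G01 X177.195 Y196.433 F3223
G01 X177.195 Y151.341
G01 X107.439 Y151.341
G01 X107.439 Y196.433
G0 X16.866 Y78.475
M4 S205
G01 X6.371 Y122.748 F3223
G01 X39.465 Y153.975
G01 X83.056 Y140.927
G01 X93.551 Y96.654
G01 X60.457 Y65.427
G01 X16.866 Y78.475
M5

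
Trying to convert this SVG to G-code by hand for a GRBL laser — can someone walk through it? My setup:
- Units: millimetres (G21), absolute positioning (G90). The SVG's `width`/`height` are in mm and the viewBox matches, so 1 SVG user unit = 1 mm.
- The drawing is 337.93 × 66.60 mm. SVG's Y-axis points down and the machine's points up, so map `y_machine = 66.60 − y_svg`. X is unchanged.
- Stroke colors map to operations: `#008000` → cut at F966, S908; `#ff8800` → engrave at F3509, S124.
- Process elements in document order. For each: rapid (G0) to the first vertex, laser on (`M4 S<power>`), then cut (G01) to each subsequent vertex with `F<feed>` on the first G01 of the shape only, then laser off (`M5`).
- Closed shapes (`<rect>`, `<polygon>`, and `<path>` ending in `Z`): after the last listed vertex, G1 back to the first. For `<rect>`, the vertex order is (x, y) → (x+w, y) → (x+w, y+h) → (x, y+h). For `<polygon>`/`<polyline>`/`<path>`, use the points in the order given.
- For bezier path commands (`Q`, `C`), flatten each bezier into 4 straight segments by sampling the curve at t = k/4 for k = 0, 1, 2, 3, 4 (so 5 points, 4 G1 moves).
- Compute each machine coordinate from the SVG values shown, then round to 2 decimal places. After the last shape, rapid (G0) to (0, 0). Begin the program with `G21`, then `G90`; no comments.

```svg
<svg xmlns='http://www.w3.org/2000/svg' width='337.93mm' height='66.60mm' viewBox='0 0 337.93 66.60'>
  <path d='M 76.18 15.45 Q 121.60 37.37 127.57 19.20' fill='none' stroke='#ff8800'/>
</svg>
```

G21
G90
G0 X76.18 Y51.15
M4 S124
G01 X96.42 Y42.70 F3509
G01 X111.74 Y39.25
G01 X122.12 Y40.82
G01 X127.57 Y47.40
M5
G0 X0.00 Y0.00

1 u = 1 mm; y_m = 66.60 − y.

[1] `<path>` quadratic bezier, #ff8800→engrave S124 F3509: (76.18,51.15) → (96.42,42.70) → (111.74,39.25) → (122.12,40.82) → (127.57,47.40)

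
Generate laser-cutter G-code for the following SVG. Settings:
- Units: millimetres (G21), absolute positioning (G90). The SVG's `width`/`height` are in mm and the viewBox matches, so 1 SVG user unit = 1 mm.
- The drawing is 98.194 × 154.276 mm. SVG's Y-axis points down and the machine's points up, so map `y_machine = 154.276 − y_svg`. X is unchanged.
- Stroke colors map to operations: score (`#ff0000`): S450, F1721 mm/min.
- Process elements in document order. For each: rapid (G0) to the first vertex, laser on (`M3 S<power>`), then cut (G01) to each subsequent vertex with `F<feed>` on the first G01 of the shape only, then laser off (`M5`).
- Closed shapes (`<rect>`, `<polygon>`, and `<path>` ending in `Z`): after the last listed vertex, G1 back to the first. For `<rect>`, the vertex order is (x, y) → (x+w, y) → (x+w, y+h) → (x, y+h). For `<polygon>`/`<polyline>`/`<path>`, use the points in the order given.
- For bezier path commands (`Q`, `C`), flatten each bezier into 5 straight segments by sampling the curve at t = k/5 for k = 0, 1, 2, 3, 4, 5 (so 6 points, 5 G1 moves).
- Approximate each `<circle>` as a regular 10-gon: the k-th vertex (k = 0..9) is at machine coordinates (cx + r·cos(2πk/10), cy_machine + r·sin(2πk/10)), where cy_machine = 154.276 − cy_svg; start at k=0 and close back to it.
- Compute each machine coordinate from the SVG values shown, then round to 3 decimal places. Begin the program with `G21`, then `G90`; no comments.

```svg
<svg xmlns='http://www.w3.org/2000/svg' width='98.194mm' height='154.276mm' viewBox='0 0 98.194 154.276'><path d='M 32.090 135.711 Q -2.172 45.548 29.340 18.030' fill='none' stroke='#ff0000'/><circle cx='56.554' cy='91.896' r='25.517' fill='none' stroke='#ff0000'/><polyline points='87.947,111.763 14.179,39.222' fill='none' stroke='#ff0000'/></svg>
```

G21
G90
G0 X32.090 Y18.565
M3 S450
G01 X21.016 Y52.124 F1721
G01 X15.204 Y80.672
G01 X14.654 Y104.208
G01 X19.366 Y122.733
G01 X29.340 Y136.246
M5
G0 X82.071 Y62.380
M3 S450
G01 X77.198 Y77.379 F1721
G01 X64.439 Y86.648
G01 X48.669 Y86.648
G01 X35.910 Y77.379
G01 X31.037 Y62.380
G01 X35.910 Y47.381
G01 X48.669 Y38.112
G01 X64.439 Y38.112
G01 X77.198 Y47.381
G01 X82.071 Y62.380
M5
G0 X87.947 Y42.513
M3 S450
G01 X14.179 Y115.054 F1721
M5

1 u = 1 mm; y_m = 154.276 − y.

[1] `<path>` quadratic bezier, #ff0000→score S450 F1721: (32.090,18.565) → (21.016,52.124) → (15.204,80.672) → (14.654,104.208) → (19.366,122.733) → (29.340,136.246)

[2] `<circle>` circle, #ff0000→score S450 F1721: (82.071,62.380) → (77.198,77.379) → (64.439,86.648) → (48.669,86.648) → (35.910,77.379) → (31.037,62.380) → (35.910,47.381) → (48.669,38.112) → (64.439,38.112) → (77.198,47.381) → (82.071,62.380) (closed)

[3] `<polyline>` line segment, #ff0000→score S450 F1721: (87.947,42.513) → (14.179,115.054)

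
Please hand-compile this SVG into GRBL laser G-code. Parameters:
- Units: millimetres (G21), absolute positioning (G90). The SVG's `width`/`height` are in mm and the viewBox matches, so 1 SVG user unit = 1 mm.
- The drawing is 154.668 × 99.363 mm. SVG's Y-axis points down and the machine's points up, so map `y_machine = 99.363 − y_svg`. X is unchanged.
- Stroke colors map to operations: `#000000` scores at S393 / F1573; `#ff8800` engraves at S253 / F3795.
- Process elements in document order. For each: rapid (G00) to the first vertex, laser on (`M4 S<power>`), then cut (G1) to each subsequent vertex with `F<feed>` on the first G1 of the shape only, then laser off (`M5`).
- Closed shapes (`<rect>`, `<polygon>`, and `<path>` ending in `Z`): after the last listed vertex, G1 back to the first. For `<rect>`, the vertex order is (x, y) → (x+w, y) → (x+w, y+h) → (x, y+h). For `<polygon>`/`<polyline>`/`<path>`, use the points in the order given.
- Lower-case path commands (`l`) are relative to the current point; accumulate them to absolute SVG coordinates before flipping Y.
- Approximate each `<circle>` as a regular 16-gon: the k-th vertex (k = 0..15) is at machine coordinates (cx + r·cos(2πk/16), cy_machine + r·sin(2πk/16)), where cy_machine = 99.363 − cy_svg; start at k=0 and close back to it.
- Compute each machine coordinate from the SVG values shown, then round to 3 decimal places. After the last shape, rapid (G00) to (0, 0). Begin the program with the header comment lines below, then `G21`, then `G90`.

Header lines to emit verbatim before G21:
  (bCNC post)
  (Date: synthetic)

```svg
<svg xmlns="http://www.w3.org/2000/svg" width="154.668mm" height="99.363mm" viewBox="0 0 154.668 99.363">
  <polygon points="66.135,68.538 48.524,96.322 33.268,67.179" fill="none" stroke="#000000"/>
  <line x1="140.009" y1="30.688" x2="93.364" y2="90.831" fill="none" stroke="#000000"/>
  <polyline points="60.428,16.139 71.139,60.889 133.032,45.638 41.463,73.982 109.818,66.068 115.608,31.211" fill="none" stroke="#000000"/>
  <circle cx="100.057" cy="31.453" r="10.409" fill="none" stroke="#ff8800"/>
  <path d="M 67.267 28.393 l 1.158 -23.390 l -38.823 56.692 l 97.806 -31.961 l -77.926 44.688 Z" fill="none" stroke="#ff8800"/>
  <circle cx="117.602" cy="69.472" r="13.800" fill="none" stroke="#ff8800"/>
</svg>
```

(bCNC post)
(Date: synthetic)
G21
G90
G00 X66.135 Y30.825
M4 S393
G1 X48.524 Y3.041 F1573
G1 X33.268 Y32.184
G1 X66.135 Y30.825
M5
G00 X140.009 Y68.675
M4 S393
G1 X93.364 Y8.532 F1573
M5
G00 X60.428 Y83.224
M4 S393
G1 X71.139 Y38.474 F1573
G1 X133.032 Y53.725
G1 X41.463 Y25.381
G1 X109.818 Y33.295
G1 X115.608 Y68.152
M5
G00 X110.466 Y67.910
M4 S253
G1 X109.674 Y71.893 F3795
G1 X107.417 Y75.270
G1 X104.040 Y77.527
G1 X100.057 Y78.319
G1 X96.074 Y77.527
G1 X92.697 Y75.270
G1 X90.440 Y71.893
G1 X89.648 Y67.910
G1 X90.440 Y63.927
G1 X92.697 Y60.550
G1 X96.074 Y58.293
G1 X100.057 Y57.501
G1 X104.040 Y58.293
G1 X107.417 Y60.550
G1 X109.674 Y63.927
G1 X110.466 Y67.910
M5
G00 X67.267 Y70.970
M4 S253
G1 X68.425 Y94.360 F3795
G1 X29.602 Y37.668
G1 X127.408 Y69.629
G1 X49.482 Y24.941
G1 X67.267 Y70.970
M5
G00 X131.402 Y29.891
M4 S253
G1 X130.352 Y35.172 F3795
G1 X127.360 Y39.649
G1 X122.883 Y42.641
G1 X117.602 Y43.691
G1 X112.321 Y42.641
G1 X107.844 Y39.649
G1 X104.852 Y35.172
G1 X103.802 Y29.891
G1 X104.852 Y24.610
G1 X107.844 Y20.133
G1 X112.321 Y17.141
G1 X117.602 Y16.091
G1 X122.883 Y17.141
G1 X127.360 Y20.133
G1 X130.352 Y24.610
G1 X131.402 Y29.891
M5
G00 X0.000 Y0.000

viewBox `0 0 154.668 99.363` with mm width/height → 1 unit = 1 mm. Flip: y_m = 99.363 − y_svg.

**Shape 1** — `<polygon>` regular polygon, stroke `#000000` → score (S393, F1573). Machine vertices: (66.135,30.825) → (48.524,3.041) → (33.268,32.184) → (66.135,30.825). Closed: final G1 returns to the first vertex.

**Shape 2** — `<line>` line segment, stroke `#000000` → score (S393, F1573). Machine vertices: (140.009,68.675) → (93.364,8.532). Open path.

**Shape 3** — `<polyline>` open polyline, stroke `#000000` → score (S393, F1573). Machine vertices: (60.428,83.224) → (71.139,38.474) → (133.032,53.725) → (41.463,25.381) → (109.818,33.295) → (115.608,68.152). Open path.

**Shape 4** — `<circle>` circle, stroke `#ff8800` → engrave (S253, F3795). Machine vertices: (110.466,67.910) → (109.674,71.893) → (107.417,75.270) → (104.040,77.527) → (100.057,78.319) → (96.074,77.527) → (92.697,75.270) → (90.440,71.893) → (89.648,67.910) → (90.440,63.927) → (92.697,60.550) → (96.074,58.293) → (100.057,57.501) → (104.040,58.293) → (107.417,60.550) → (109.674,63.927) → (110.466,67.910). Closed: final G1 returns to the first vertex.

**Shape 5** — `<path>` closed polygon, stroke `#ff8800` → engrave (S253, F3795). Machine vertices: (67.267,70.970) → (68.425,94.360) → (29.602,37.668) → (127.408,69.629) → (49.482,24.941) → (67.267,70.970). Closed: final G1 returns to the first vertex.

**Shape 6** — `<circle>` circle, stroke `#ff8800` → engrave (S253, F3795). Machine vertices: (131.402,29.891) → (130.352,35.172) → (127.360,39.649) → (122.883,42.641) → (117.602,43.691) → (112.321,42.641) → (107.844,39.649) → (104.852,35.172) → (103.802,29.891) → (104.852,24.610) → (107.844,20.133) → (112.321,17.141) → (117.602,16.091) → (122.883,17.141) → (127.360,20.133) → (130.352,24.610) → (131.402,29.891). Closed: final G1 returns to the first vertex.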